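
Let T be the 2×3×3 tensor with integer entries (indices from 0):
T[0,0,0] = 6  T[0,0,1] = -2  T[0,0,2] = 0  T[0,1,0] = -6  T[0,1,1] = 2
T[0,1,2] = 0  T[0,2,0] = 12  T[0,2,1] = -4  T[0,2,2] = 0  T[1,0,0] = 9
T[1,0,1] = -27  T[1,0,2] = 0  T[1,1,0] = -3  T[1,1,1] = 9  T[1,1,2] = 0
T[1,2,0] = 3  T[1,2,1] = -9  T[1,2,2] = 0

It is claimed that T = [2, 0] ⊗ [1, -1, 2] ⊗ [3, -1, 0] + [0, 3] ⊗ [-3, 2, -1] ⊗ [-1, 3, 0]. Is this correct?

No

Reconstruct entry (1,1,0) from the claimed factors: Σₗ aₗ[1]bₗ[1]cₗ[0] = (0)·(-1)·(3) + (3)·(2)·(-1) = -6, but T[1,1,0] = -3. The claim is false.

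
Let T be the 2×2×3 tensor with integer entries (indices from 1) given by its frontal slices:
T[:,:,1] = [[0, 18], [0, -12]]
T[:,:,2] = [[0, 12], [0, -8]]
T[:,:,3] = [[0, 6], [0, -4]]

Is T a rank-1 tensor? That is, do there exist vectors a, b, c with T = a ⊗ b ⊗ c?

Yes

If T = a ⊗ b ⊗ c then every fibre of T is a multiple of the corresponding factor, so read the factors off the fibres through the nonzero entry T[1,2,1] = 18.
The mode-1 fibre T[:,2,1] = [18, -12] gives a = (3, -2) (primitive direction); the mode-2 fibre T[1,:,1] = [0, 18] gives b = (0, 1); then c[k] = T[1,2,k] / (a[1]·b[2]) = [18, 12, 6] / 3 = (6, 4, 2).
Expanding (3, -2) ⊗ (0, 1) ⊗ (6, 4, 2) reproduces all 12 entries of T, so T = (3, -2) ⊗ (0, 1) ⊗ (6, 4, 2) and rank(T) ≤ 1.
Equivalently every frontal slice T[:,:,k] is c[k] times the rank-1 matrix (3, -2) ⊗ (0, 1). So T has rank 1 (it is nonzero).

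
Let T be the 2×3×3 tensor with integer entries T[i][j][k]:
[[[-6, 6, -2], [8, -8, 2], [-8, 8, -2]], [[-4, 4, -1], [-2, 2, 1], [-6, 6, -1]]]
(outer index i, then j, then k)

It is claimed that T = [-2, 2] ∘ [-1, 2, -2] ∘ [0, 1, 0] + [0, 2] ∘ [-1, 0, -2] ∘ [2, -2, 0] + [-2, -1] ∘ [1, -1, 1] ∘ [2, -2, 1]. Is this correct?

No

Reconstruct entry (0,0,0) from the claimed factors: Σₗ aₗ[0]bₗ[0]cₗ[0] = (-2)·(-1)·(0) + (0)·(-1)·(2) + (-2)·(1)·(2) = -4, but T[0,0,0] = -6. The claim is false.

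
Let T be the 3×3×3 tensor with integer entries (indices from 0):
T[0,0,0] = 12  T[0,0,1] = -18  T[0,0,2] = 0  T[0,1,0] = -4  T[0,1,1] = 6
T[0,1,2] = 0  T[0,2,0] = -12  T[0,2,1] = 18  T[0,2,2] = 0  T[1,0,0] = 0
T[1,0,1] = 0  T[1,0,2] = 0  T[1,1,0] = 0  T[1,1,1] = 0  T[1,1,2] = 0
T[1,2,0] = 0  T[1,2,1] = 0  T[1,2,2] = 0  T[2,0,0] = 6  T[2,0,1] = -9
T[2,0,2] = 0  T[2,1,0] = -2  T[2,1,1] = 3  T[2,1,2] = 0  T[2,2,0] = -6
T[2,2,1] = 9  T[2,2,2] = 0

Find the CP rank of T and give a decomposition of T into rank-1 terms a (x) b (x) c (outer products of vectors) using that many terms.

rank(T) = 1

Lower bound: T ≠ 0 (e.g. T[0,0,0] = 12), so rank(T) ≥ 1.
Upper bound: if T = a (x) b (x) c then every fibre of T is a multiple of the corresponding factor, so read the factors off the fibres through the nonzero entry T[0,0,0] = 12.
The mode-1 fibre T[:,0,0] = [12, 0, 6] gives a = [2, 0, 1] (primitive direction); the mode-2 fibre T[0,:,0] = [12, -4, -12] gives b = [3, -1, -3]; then c[k] = T[0,0,k] / (a[0]·b[0]) = [12, -18, 0] / 6 = [2, -3, 0].
Expanding [2, 0, 1] (x) [3, -1, -3] (x) [2, -3, 0] reproduces all 27 entries of T, so T = [2, 0, 1] (x) [3, -1, -3] (x) [2, -3, 0] and rank(T) ≤ 1.
These bounds meet, so rank(T) = 1.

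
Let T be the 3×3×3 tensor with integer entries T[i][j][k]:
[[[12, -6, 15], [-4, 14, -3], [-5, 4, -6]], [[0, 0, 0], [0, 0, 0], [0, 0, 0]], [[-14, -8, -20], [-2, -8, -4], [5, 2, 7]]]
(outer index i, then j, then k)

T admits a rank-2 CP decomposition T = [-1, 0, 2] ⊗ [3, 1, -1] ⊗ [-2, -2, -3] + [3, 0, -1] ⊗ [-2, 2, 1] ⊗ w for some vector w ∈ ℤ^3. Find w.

Subtract the known terms from T to get the rank-1 residual R = [3, 0, -1] ⊗ [-2, 2, 1] ⊗ w, so R[i,j,k] = a[i]·b[j]·w[k]. Pick indices with nonzero a[0]·b[0] = (3)·(-2) = -6. Only the fibre through (0,0,·) is needed: R[0,0,:] = T[0,0,:] − Σₗ aₗ[0]bₗ[0]cₗ = [12, -6, 15] − (-1)·(3)·[-2, -2, -3] = [6, -12, 6]. Then w[k] = R[0,0,k] / -6 for each k, giving w = [6, -12, 6] / -6 = [-1, 2, -1].

w = [-1, 2, -1]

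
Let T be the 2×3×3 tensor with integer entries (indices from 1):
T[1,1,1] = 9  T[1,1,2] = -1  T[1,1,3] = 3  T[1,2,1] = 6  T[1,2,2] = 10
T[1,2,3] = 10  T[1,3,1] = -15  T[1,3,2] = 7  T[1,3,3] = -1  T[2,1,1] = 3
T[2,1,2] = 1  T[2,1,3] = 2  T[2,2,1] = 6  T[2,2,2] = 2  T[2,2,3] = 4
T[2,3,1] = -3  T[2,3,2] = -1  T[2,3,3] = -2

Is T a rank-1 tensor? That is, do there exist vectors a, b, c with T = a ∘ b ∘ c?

The mode-2 unfolding of T (rows indexed by j, columns by (i,k) = (1,1), (1,2), (1,3), (2,1), (2,2), (2,3)) is [[9, -1, 3, 3, 1, 2], [6, 10, 10, 6, 2, 4], [-15, 7, -1, -3, -1, -2]].
There the 2×2 minor on rows j ∈ {1, 2}, columns (i,k) ∈ {(1,1), (1,2)} is det [[9, -1], [6, 10]] = 96 ≠ 0, so this unfolding has rank ≥ 2; CP rank is at least every unfolding rank, so rank(T) ≥ 2.
In particular rank(T) ≥ 2 > 1, so T is not rank-1.

No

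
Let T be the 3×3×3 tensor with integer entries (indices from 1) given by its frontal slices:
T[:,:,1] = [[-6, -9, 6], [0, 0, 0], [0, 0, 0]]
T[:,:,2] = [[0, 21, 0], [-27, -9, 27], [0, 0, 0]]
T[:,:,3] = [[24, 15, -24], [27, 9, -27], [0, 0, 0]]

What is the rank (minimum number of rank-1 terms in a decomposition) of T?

2

Lower bound: the mode-2 unfolding of T (rows indexed by j, columns by (i,k) = (1,1), (1,2), (1,3), (2,1), (2,2), (2,3), (3,1), (3,2), (3,3)) is [[-6, 0, 24, 0, -27, 27, 0, 0, 0], [-9, 21, 15, 0, -9, 9, 0, 0, 0], [6, 0, -24, 0, 27, -27, 0, 0, 0]].
There the 2×2 minor on rows j ∈ {1, 2}, columns (i,k) ∈ {(1,1), (1,2)} is det [[-6, 0], [-9, 21]] = -126 ≠ 0, so this unfolding has rank ≥ 2; CP rank is at least every unfolding rank, so rank(T) ≥ 2. (Unfolding ranks only ever bound the CP rank from below — rank(T) can be strictly larger than all of them — so the matching upper bound has to come from an explicit 2-term decomposition.)
Upper bound — finding two terms. Write S_k = T[:,:,k] for the frontal slices: S₁ = [[-6, -9, 6], [0, 0, 0], [0, 0, 0]], S₂ = [[0, 21, 0], [-27, -9, 27], [0, 0, 0]], S₃ = [[24, 15, -24], [27, 9, -27], [0, 0, 0]].
If T = a₁ ⊗ b₁ ⊗ c₁ + a₂ ⊗ b₂ ⊗ c₂ then each S_k = c₁[k]·a₁b₁ᵀ + c₂[k]·a₂b₂ᵀ. S₁ and S₂ are linearly independent, so a₁b₁ᵀ and a₂b₂ᵀ must span the same plane of matrices: they are the rank-1 matrices of the form x·S₁ + y·S₂.
The 2×2 minor of x·S₁ + y·S₂ on rows {1,2}, columns {1,2} is −189·xy + 567·y² = (-189)·(x − 3·y)(y), vanishing at (x:y) = (3:1) and (1:0).
M₁ = 3·S₁ + S₂ = [[-18, -6, 18], [-27, -9, 27], [0, 0, 0]] = (-3)·[2, 3, 0][3, 1, -3]ᵀ and M₂ = S₁ = [[-6, -9, 6], [0, 0, 0], [0, 0, 0]] = (-3)·[1, 0, 0][2, 3, -2]ᵀ, so take a₁ = [2, 3, 0], b₁ = [3, 1, -3], a₂ = [1, 0, 0], b₂ = [2, 3, -2].
Each slice is an integer combination of E₁ = a₁b₁ᵀ and E₂ = a₂b₂ᵀ: S₁ = −3·E₂, S₂ = −3·E₁ + 9·E₂, S₃ = 3·E₁ + 3·E₂; reading off coefficients, c₁ = [0, -3, 3] and c₂ = [-3, 9, 3].
Hence T = [2, 3, 0] ⊗ [3, 1, -3] ⊗ [0, -3, 3] + [1, 0, 0] ⊗ [2, 3, -2] ⊗ [-3, 9, 3], so rank(T) ≤ 2.
These bounds meet, so rank(T) = 2.
Check entry T[1,2,3] = 15: (2)·(1)·(3) + (1)·(3)·(3) = 15.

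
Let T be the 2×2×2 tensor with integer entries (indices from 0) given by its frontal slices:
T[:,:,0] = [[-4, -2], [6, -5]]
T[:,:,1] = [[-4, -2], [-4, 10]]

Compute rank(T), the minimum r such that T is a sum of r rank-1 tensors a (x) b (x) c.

Lower bound: in the mode-1 unfolding of T (rows indexed by i, columns by (j,k)) the 2×2 minor on rows i ∈ {0, 1}, columns (j,k) ∈ {(0,0), (0,1)} is det [[-4, -4], [6, -4]] = 40 ≠ 0, so that unfolding has rank ≥ 2 and hence rank(T) ≥ 2 (CP rank is at least every unfolding rank, though it can be larger).
Upper bound: with S_k = T[:,:,k], the two rank-1 terms a₁b₁ᵀ, a₂b₂ᵀ are the rank-1 members of the pencil x·S₀ + y·S₁.
det(x·S₀ + y·S₁) is 32·x² − 16·xy − 48·y² = 16·(2·x − 3·y)(x + y), vanishing at (x:y) = (3:2) and (1:-1).
M₁ = 3·S₀ + 2·S₁ = [[-20, -10], [10, 5]] = (-5)·[2, -1][2, 1]ᵀ and M₂ = S₀ − S₁ = [[0, 0], [10, -15]] = 5·[0, 1][2, -3]ᵀ, so take a₁ = [2, -1], b₁ = [2, 1], a₂ = [0, 1], b₂ = [2, -3].
Each slice is an integer combination of E₁ = a₁b₁ᵀ and E₂ = a₂b₂ᵀ: S₀ = −E₁ + 2·E₂, S₁ = −E₁ − 3·E₂; reading off coefficients, c₁ = [-1, -1] and c₂ = [2, -3].
Hence T = [2, -1] (x) [2, 1] (x) [-1, -1] + [0, 1] (x) [2, -3] (x) [2, -3], so rank(T) ≤ 2.
These bounds meet, so rank(T) = 2.

2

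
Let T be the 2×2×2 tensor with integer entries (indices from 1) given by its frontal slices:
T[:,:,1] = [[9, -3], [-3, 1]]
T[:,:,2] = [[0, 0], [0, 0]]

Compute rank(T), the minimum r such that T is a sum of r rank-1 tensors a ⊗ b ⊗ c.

1

Lower bound: T ≠ 0 (e.g. T[1,1,1] = 9), so rank(T) ≥ 1.
Upper bound: if T = a ⊗ b ⊗ c then every fibre of T is a multiple of the corresponding factor, so read the factors off the fibres through the nonzero entry T[1,1,1] = 9.
The mode-1 fibre T[:,1,1] = [9, -3] gives a = [3, -1] (primitive direction); the mode-2 fibre T[1,:,1] = [9, -3] gives b = [3, -1]; then c[k] = T[1,1,k] / (a[1]·b[1]) = [9, 0] / 9 = [1, 0].
Expanding [3, -1] ⊗ [3, -1] ⊗ [1, 0] reproduces all 8 entries of T, so T = [3, -1] ⊗ [3, -1] ⊗ [1, 0] and rank(T) ≤ 1.
These bounds meet, so rank(T) = 1.
Check entry T[2,1,2] = 0: (-1)·(3)·(0) = 0.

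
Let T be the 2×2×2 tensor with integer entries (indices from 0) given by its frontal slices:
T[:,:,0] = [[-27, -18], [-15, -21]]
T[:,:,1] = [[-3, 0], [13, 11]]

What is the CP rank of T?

Lower bound: the mode-1 unfolding of T (rows indexed by i, columns by (j,k) = (0,0), (0,1), (1,0), (1,1)) is [[-27, -3, -18, 0], [-15, 13, -21, 11]].
There the 2×2 minor on rows i ∈ {0, 1}, columns (j,k) ∈ {(0,0), (0,1)} is det [[-27, -3], [-15, 13]] = -396 ≠ 0, so this unfolding has rank ≥ 2; CP rank is at least every unfolding rank, so rank(T) ≥ 2. (Flattening ranks never certify an upper bound on CP rank; for that we must actually write T with 2 rank-1 terms.)
Upper bound — finding two terms. Write S_k = T[:,:,k] for the frontal slices: S₀ = [[-27, -18], [-15, -21]], S₁ = [[-3, 0], [13, 11]].
If T = a₁ ⊗ b₁ ⊗ c₁ + a₂ ⊗ b₂ ⊗ c₂ then each S_k = c₁[k]·a₁b₁ᵀ + c₂[k]·a₂b₂ᵀ. S₀ and S₁ are linearly independent, so a₁b₁ᵀ and a₂b₂ᵀ must span the same plane of matrices: they are the rank-1 matrices of the form x·S₀ + y·S₁.
det(x·S₀ + y·S₁) is 297·x² − 33·y² = 33·(3·x − y)(3·x + y), vanishing at (x:y) = (1:3) and (1:-3).
M₁ = S₀ + 3·S₁ = [[-36, -18], [24, 12]] = (-6)·[3, -2][2, 1]ᵀ and M₂ = S₀ − 3·S₁ = [[-18, -18], [-54, -54]] = (-18)·[1, 3][1, 1]ᵀ, so take a₁ = [3, -2], b₁ = [2, 1], a₂ = [1, 3], b₂ = [1, 1].
Each slice is an integer combination of E₁ = a₁b₁ᵀ and E₂ = a₂b₂ᵀ: S₀ = −3·E₁ − 9·E₂, S₁ = −E₁ + 3·E₂; reading off coefficients, c₁ = [-3, -1] and c₂ = [-9, 3].
Hence T = [3, -2] ⊗ [2, 1] ⊗ [-3, -1] + [1, 3] ⊗ [1, 1] ⊗ [-9, 3], so rank(T) ≤ 2.
These bounds meet, so rank(T) = 2.

2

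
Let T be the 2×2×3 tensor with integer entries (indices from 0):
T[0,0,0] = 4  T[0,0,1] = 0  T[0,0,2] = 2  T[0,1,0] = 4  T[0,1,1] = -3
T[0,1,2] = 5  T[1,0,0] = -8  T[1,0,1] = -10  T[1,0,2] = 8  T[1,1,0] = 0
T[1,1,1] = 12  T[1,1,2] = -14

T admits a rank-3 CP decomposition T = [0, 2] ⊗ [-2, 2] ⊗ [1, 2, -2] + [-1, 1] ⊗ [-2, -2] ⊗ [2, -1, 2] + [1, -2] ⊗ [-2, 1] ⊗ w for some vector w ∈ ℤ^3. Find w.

w = [0, -1, 1]

Subtract the known terms from T to get the rank-1 residual R = [1, -2] ⊗ [-2, 1] ⊗ w, so R[i,j,k] = a[i]·b[j]·w[k]. Pick indices with nonzero a[0]·b[0] = (1)·(-2) = -2. Only the fibre through (0,0,·) is needed: R[0,0,:] = T[0,0,:] − Σₗ aₗ[0]bₗ[0]cₗ = [4, 0, 2] − (0)·(-2)·[1, 2, -2] − (-1)·(-2)·[2, -1, 2] = [0, 2, -2]. Then w[k] = R[0,0,k] / -2 for each k, giving w = [0, 2, -2] / -2 = [0, -1, 1].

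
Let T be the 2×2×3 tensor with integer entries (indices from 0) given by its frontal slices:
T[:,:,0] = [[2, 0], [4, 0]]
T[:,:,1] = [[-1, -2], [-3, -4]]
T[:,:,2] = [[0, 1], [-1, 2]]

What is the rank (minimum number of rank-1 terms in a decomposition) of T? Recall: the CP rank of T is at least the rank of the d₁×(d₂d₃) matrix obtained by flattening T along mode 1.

3

Lower bound: in the mode-3 unfolding of T (rows indexed by k, columns by (i,j)) the 3×3 minor on rows k ∈ {0, 1, 2}, columns (i,j) ∈ {(0,0), (0,1), (1,0)} is det [[2, 0, 4], [-1, -2, -3], [0, 1, -1]] = 6 ≠ 0, so that unfolding has rank ≥ 3 and hence rank(T) ≥ 3 (CP rank is at least every unfolding rank, though it can be larger).
Upper bound: T is a sum of 3 rank-1 terms, T = (1, 1) (x) (1, 0) (x) (0, 1, 1) + (1, 2) (x) (1, 0) (x) (2, 0, -2) + (1, 2) (x) (1, 1) (x) (0, -2, 1) (written with every a and b primitive with positive leading entry and the scale carried by c; CP decompositions are not unique, and this one is verified by expanding entrywise), so rank(T) ≤ 3.
These bounds meet, so rank(T) = 3.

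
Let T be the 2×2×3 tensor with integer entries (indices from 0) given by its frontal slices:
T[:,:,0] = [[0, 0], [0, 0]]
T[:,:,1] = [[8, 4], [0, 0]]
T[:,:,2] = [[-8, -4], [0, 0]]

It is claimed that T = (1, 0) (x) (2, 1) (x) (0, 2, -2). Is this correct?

No

Reconstruct entry (0,0,1) from the claimed factors: Σₗ aₗ[0]bₗ[0]cₗ[1] = (1)·(2)·(2) = 4, but T[0,0,1] = 8. The claim is false.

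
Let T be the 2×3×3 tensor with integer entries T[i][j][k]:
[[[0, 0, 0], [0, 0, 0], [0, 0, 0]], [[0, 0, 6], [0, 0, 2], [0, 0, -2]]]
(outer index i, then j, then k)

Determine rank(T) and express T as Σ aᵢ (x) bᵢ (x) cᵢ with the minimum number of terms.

rank(T) = 1

Lower bound: T ≠ 0 (e.g. T[1,0,2] = 6), so rank(T) ≥ 1.
Upper bound: if T = a (x) b (x) c then every fibre of T is a multiple of the corresponding factor, so read the factors off the fibres through the nonzero entry T[1,0,2] = 6.
The mode-1 fibre T[:,0,2] = [0, 6] gives a = (0, 1) (primitive direction); the mode-2 fibre T[1,:,2] = [6, 2, -2] gives b = (3, 1, -1); then c[k] = T[1,0,k] / (a[1]·b[0]) = [0, 0, 6] / 3 = (0, 0, 2).
Expanding (0, 1) (x) (3, 1, -1) (x) (0, 0, 2) reproduces all 18 entries of T, so T = (0, 1) (x) (3, 1, -1) (x) (0, 0, 2) and rank(T) ≤ 1.
These bounds meet, so rank(T) = 1.
Check entry T[0,2,2] = 0: (0)·(-1)·(2) = 0.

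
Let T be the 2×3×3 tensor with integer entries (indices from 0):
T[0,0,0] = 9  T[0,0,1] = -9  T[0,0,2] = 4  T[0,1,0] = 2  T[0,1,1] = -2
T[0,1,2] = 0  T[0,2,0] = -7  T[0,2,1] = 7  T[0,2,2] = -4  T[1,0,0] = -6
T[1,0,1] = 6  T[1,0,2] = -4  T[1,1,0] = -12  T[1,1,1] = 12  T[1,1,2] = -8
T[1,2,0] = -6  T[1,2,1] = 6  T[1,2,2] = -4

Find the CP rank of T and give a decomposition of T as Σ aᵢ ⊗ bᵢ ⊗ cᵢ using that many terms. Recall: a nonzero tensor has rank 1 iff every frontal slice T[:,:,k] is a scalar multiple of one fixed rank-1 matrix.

Lower bound: in the mode-3 unfolding of T (rows indexed by k, columns by (i,j)) the 2×2 minor on rows k ∈ {0, 2}, columns (i,j) ∈ {(0,0), (0,1)} is det [[9, 2], [4, 0]] = -8 ≠ 0, so that unfolding has rank ≥ 2 and hence rank(T) ≥ 2 (CP rank is at least every unfolding rank, though it can be larger).
Upper bound: with S_k = T[:,:,k], the two rank-1 terms a₁b₁ᵀ, a₂b₂ᵀ are the rank-1 members of the pencil x·S₀ + y·S₂.
The 2×2 minor of x·S₀ + y·S₂ on rows {0,1}, columns {0,1} is −96·x² − 112·xy − 32·y² = (-16)·(3·x + 2·y)(2·x + y), vanishing at (x:y) = (2:-3) and (1:-2).
M₁ = 2·S₀ − 3·S₂ = [[6, 4, -2], [0, 0, 0]] = 2·[1, 0][3, 2, -1]ᵀ and M₂ = S₀ − 2·S₂ = [[1, 2, 1], [2, 4, 2]] = [1, 2][1, 2, 1]ᵀ, so take a₁ = [1, 0], b₁ = [3, 2, -1], a₂ = [1, 2], b₂ = [1, 2, 1].
Each slice is an integer combination of E₁ = a₁b₁ᵀ and E₂ = a₂b₂ᵀ: S₀ = 4·E₁ − 3·E₂, S₁ = −4·E₁ + 3·E₂, S₂ = 2·E₁ − 2·E₂; reading off coefficients, c₁ = [4, -4, 2] and c₂ = [-3, 3, -2].
Hence T = [1, 0] ⊗ [3, 2, -1] ⊗ [4, -4, 2] + [1, 2] ⊗ [1, 2, 1] ⊗ [-3, 3, -2], so rank(T) ≤ 2.
These bounds meet, so rank(T) = 2.

rank(T) = 2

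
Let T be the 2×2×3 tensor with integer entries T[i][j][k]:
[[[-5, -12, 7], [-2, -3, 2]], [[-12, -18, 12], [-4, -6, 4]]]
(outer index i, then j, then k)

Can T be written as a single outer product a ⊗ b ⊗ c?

The mode-3 unfolding of T (rows indexed by k, columns by (i,j) = (0,0), (0,1), (1,0), (1,1)) is [[-5, -2, -12, -4], [-12, -3, -18, -6], [7, 2, 12, 4]].
There the 2×2 minor on rows k ∈ {0, 1}, columns (i,j) ∈ {(0,0), (0,1)} is det [[-5, -2], [-12, -3]] = -9 ≠ 0, so this unfolding has rank ≥ 2; CP rank is at least every unfolding rank, so rank(T) ≥ 2.
In particular rank(T) ≥ 2 > 1, so T is not rank-1.

No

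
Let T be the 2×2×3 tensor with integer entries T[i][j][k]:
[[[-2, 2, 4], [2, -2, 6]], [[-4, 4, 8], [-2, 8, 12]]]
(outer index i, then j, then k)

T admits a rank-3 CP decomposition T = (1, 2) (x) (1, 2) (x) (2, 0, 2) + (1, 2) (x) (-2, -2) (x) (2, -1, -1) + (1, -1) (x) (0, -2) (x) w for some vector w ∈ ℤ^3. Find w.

w = (-1, 2, 0)

Subtract the known terms from T to get the rank-1 residual R = (1, -1) (x) (0, -2) (x) w, so R[i,j,k] = a[i]·b[j]·w[k]. Pick indices with nonzero a[0]·b[1] = (1)·(-2) = -2. Only the fibre through (0,1,·) is needed: R[0,1,:] = T[0,1,:] − Σₗ aₗ[0]bₗ[1]cₗ = [2, -2, 6] − (1)·(2)·(2, 0, 2) − (1)·(-2)·(2, -1, -1) = [2, -4, 0]. Then w[k] = R[0,1,k] / -2 for each k, giving w = [2, -4, 0] / -2 = (-1, 2, 0).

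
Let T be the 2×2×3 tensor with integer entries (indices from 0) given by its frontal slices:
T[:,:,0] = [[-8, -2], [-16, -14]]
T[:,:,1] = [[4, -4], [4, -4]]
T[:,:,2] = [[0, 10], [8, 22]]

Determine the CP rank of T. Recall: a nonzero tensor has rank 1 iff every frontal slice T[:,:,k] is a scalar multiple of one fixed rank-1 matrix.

Lower bound: the mode-2 unfolding of T (rows indexed by j, columns by (i,k) = (0,0), (0,1), (0,2), (1,0), (1,1), (1,2)) is [[-8, 4, 0, -16, 4, 8], [-2, -4, 10, -14, -4, 22]].
There the 2×2 minor on rows j ∈ {0, 1}, columns (i,k) ∈ {(0,0), (0,1)} is det [[-8, 4], [-2, -4]] = 40 ≠ 0, so this unfolding has rank ≥ 2; CP rank is at least every unfolding rank, so rank(T) ≥ 2. (This is only a lower bound: in general the CP rank may exceed every unfolding rank, so we still need to exhibit 2 rank-1 terms summing to T.)
Upper bound — finding two terms. Write S_k = T[:,:,k] for the frontal slices: S₀ = [[-8, -2], [-16, -14]], S₁ = [[4, -4], [4, -4]], S₂ = [[0, 10], [8, 22]].
If T = a₁ (x) b₁ (x) c₁ + a₂ (x) b₂ (x) c₂ then each S_k = c₁[k]·a₁b₁ᵀ + c₂[k]·a₂b₂ᵀ. S₀ and S₁ are linearly independent, so a₁b₁ᵀ and a₂b₂ᵀ must span the same plane of matrices: they are the rank-1 matrices of the form x·S₀ + y·S₁.
det(x·S₀ + y·S₁) is 80·x² − 80·xy = 80·(x − y)(x), vanishing at (x:y) = (1:1) and (0:1).
M₁ = S₀ + S₁ = [[-4, -6], [-12, -18]] = (-2)·[1, 3][2, 3]ᵀ and M₂ = S₁ = [[4, -4], [4, -4]] = 4·[1, 1][1, -1]ᵀ, so take a₁ = [1, 3], b₁ = [2, 3], a₂ = [1, 1], b₂ = [1, -1].
Each slice is an integer combination of E₁ = a₁b₁ᵀ and E₂ = a₂b₂ᵀ: S₀ = −2·E₁ − 4·E₂, S₁ = 4·E₂, S₂ = 2·E₁ − 4·E₂; reading off coefficients, c₁ = [-2, 0, 2] and c₂ = [-4, 4, -4].
Hence T = [1, 3] (x) [2, 3] (x) [-2, 0, 2] + [1, 1] (x) [1, -1] (x) [-4, 4, -4], so rank(T) ≤ 2.
These bounds meet, so rank(T) = 2.

2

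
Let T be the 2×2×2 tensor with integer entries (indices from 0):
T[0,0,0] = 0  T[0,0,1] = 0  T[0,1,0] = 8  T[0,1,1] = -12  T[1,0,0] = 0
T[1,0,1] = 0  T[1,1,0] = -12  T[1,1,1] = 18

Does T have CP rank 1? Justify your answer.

If T = a ⊗ b ⊗ c then every fibre of T is a multiple of the corresponding factor, so read the factors off the fibres through the nonzero entry T[0,1,0] = 8.
The mode-1 fibre T[:,1,0] = [8, -12] gives a = [2, -3] (primitive direction); the mode-2 fibre T[0,:,0] = [0, 8] gives b = [0, 1]; then c[k] = T[0,1,k] / (a[0]·b[1]) = [8, -12] / 2 = [4, -6].
Expanding [2, -3] ⊗ [0, 1] ⊗ [4, -6] reproduces all 8 entries of T, so T = [2, -3] ⊗ [0, 1] ⊗ [4, -6] and rank(T) ≤ 1.
Equivalently every frontal slice T[:,:,k] is c[k] times the rank-1 matrix [2, -3] ⊗ [0, 1]. So T has rank 1 (it is nonzero).

Yes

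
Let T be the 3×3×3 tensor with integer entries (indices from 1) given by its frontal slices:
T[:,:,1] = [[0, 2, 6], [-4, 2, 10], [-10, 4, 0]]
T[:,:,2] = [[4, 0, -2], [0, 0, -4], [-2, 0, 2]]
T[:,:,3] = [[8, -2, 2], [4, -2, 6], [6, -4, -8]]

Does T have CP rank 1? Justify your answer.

No

The mode-2 unfolding of T (rows indexed by j, columns by (i,k) = (1,1), (1,2), (1,3), (2,1), (2,2), (2,3), (3,1), (3,2), (3,3)) is [[0, 4, 8, -4, 0, 4, -10, -2, 6], [2, 0, -2, 2, 0, -2, 4, 0, -4], [6, -2, 2, 10, -4, 6, 0, 2, -8]].
There the 3×3 minor on rows j ∈ {1, 2, 3}, columns (i,k) ∈ {(1,1), (1,2), (1,3)} is det [[0, 4, 8], [2, 0, -2], [6, -2, 2]] = -96 ≠ 0, so this unfolding has rank ≥ 3; CP rank is at least every unfolding rank, so rank(T) ≥ 3.
In particular rank(T) ≥ 3 > 1, so T is not rank-1.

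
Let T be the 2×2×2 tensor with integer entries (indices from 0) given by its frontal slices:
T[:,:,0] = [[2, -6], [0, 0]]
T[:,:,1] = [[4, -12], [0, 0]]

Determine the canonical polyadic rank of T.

1

Lower bound: T ≠ 0 (e.g. T[0,0,0] = 2), so rank(T) ≥ 1.
Upper bound: if T = a ∘ b ∘ c then every fibre of T is a multiple of the corresponding factor, so read the factors off the fibres through the nonzero entry T[0,0,0] = 2.
The mode-1 fibre T[:,0,0] = [2, 0] gives a = [1, 0] (primitive direction); the mode-2 fibre T[0,:,0] = [2, -6] gives b = [1, -3]; then c[k] = T[0,0,k] / (a[0]·b[0]) = [2, 4] / 1 = [2, 4].
Expanding [1, 0] ∘ [1, -3] ∘ [2, 4] reproduces all 8 entries of T, so T = [1, 0] ∘ [1, -3] ∘ [2, 4] and rank(T) ≤ 1.
These bounds meet, so rank(T) = 1.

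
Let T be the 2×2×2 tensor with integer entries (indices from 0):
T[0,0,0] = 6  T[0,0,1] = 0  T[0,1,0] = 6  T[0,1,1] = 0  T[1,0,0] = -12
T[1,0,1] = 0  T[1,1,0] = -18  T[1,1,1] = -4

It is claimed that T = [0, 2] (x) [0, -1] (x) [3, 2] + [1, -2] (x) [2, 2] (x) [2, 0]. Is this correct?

Reconstruct entry (0,0,0) from the claimed factors: Σₗ aₗ[0]bₗ[0]cₗ[0] = (0)·(0)·(3) + (1)·(2)·(2) = 4, but T[0,0,0] = 6. The claim is false.

No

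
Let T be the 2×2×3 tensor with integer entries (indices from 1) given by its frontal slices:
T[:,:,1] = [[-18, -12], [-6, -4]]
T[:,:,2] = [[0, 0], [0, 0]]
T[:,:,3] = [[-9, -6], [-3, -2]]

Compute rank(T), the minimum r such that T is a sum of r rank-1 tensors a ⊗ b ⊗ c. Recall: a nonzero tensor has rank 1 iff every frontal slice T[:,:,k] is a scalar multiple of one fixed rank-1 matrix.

Lower bound: T ≠ 0 (e.g. T[1,1,1] = -18), so rank(T) ≥ 1.
Upper bound: if T = a ⊗ b ⊗ c then every fibre of T is a multiple of the corresponding factor, so read the factors off the fibres through the nonzero entry T[1,1,1] = -18.
The mode-1 fibre T[:,1,1] = [-18, -6] gives a = [3, 1] (primitive direction); the mode-2 fibre T[1,:,1] = [-18, -12] gives b = [3, 2]; then c[k] = T[1,1,k] / (a[1]·b[1]) = [-18, 0, -9] / 9 = [-2, 0, -1].
Expanding [3, 1] ⊗ [3, 2] ⊗ [-2, 0, -1] reproduces all 12 entries of T, so T = [3, 1] ⊗ [3, 2] ⊗ [-2, 0, -1] and rank(T) ≤ 1.
These bounds meet, so rank(T) = 1.

1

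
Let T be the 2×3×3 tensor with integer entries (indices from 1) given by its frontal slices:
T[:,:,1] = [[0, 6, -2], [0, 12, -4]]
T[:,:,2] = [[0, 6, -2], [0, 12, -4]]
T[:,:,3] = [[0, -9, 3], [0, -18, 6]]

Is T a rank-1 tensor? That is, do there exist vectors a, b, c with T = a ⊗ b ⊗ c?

The mode-1 fibre T[:,2,1] = [6, 12] gives a = (1, 2) (primitive direction); the mode-2 fibre T[1,:,1] = [0, 6, -2] gives b = (0, 3, -1); then c[k] = T[1,2,k] / (a[1]·b[2]) = [6, 6, -9] / 3 = (2, 2, -3).
Expanding (1, 2) ⊗ (0, 3, -1) ⊗ (2, 2, -3) reproduces all 18 entries of T, so T = (1, 2) ⊗ (0, 3, -1) ⊗ (2, 2, -3) and rank(T) ≤ 1.
Equivalently every frontal slice T[:,:,k] is c[k] times the rank-1 matrix (1, 2) ⊗ (0, 3, -1). So T has rank 1 (it is nonzero).

Yes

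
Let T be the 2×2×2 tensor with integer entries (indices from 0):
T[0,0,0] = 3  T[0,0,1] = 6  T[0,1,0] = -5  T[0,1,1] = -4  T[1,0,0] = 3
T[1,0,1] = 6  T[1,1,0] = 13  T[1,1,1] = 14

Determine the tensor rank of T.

2

Lower bound: the mode-1 unfolding of T (rows indexed by i, columns by (j,k) = (0,0), (0,1), (1,0), (1,1)) is [[3, 6, -5, -4], [3, 6, 13, 14]].
There the 2×2 minor on rows i ∈ {0, 1}, columns (j,k) ∈ {(0,0), (1,0)} is det [[3, -5], [3, 13]] = 54 ≠ 0, so this unfolding has rank ≥ 2; CP rank is at least every unfolding rank, so rank(T) ≥ 2. (This is only a lower bound: in general the CP rank may exceed every unfolding rank, so we still need to exhibit 2 rank-1 terms summing to T.)
Upper bound — finding two terms. Write S_k = T[:,:,k] for the frontal slices: S₀ = [[3, -5], [3, 13]], S₁ = [[6, -4], [6, 14]].
If T = a₁ (x) b₁ (x) c₁ + a₂ (x) b₂ (x) c₂ then each S_k = c₁[k]·a₁b₁ᵀ + c₂[k]·a₂b₂ᵀ. S₀ and S₁ are linearly independent, so a₁b₁ᵀ and a₂b₂ᵀ must span the same plane of matrices: they are the rank-1 matrices of the form x·S₀ + y·S₁.
det(x·S₀ + y·S₁) is 54·x² + 162·xy + 108·y² = 54·(x + 2·y)(x + y), vanishing at (x:y) = (2:-1) and (1:-1).
M₁ = 2·S₀ − S₁ = [[0, -6], [0, 12]] = (-6)·[1, -2][0, 1]ᵀ and M₂ = S₀ − S₁ = [[-3, -1], [-3, -1]] = −[1, 1][3, 1]ᵀ, so take a₁ = [1, -2], b₁ = [0, 1], a₂ = [1, 1], b₂ = [3, 1].
Each slice is an integer combination of E₁ = a₁b₁ᵀ and E₂ = a₂b₂ᵀ: S₀ = −6·E₁ + E₂, S₁ = −6·E₁ + 2·E₂; reading off coefficients, c₁ = [-6, -6] and c₂ = [1, 2].
Hence T = [1, -2] (x) [0, 1] (x) [-6, -6] + [1, 1] (x) [3, 1] (x) [1, 2], so rank(T) ≤ 2.
These bounds meet, so rank(T) = 2.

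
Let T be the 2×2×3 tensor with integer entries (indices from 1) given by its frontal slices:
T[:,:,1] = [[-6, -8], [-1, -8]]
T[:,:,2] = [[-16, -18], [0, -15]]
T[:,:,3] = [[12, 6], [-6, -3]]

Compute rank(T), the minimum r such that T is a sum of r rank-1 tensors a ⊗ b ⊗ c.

Lower bound: the mode-3 unfolding of T (rows indexed by k, columns by (i,j) = (1,1), (1,2), (2,1), (2,2)) is [[-6, -8, -1, -8], [-16, -18, 0, -15], [12, 6, -6, -3]].
There the 2×2 minor on rows k ∈ {1, 2}, columns (i,j) ∈ {(1,1), (1,2)} is det [[-6, -8], [-16, -18]] = -20 ≠ 0, so this unfolding has rank ≥ 2; CP rank is at least every unfolding rank, so rank(T) ≥ 2. (Unfolding ranks only ever bound the CP rank from below — rank(T) can be strictly larger than all of them — so the matching upper bound has to come from an explicit 2-term decomposition.)
Upper bound — finding two terms. Write S_k = T[:,:,k] for the frontal slices: S₁ = [[-6, -8], [-1, -8]], S₂ = [[-16, -18], [0, -15]], S₃ = [[12, 6], [-6, -3]].
If T = a₁ ⊗ b₁ ⊗ c₁ + a₂ ⊗ b₂ ⊗ c₂ then each S_k = c₁[k]·a₁b₁ᵀ + c₂[k]·a₂b₂ᵀ. S₁ and S₂ are linearly independent, so a₁b₁ᵀ and a₂b₂ᵀ must span the same plane of matrices: they are the rank-1 matrices of the form x·S₁ + y·S₂.
det(x·S₁ + y·S₂) is 40·x² + 200·xy + 240·y² = 40·(x + 3·y)(x + 2·y), vanishing at (x:y) = (3:-1) and (2:-1).
M₁ = 3·S₁ − S₂ = [[-2, -6], [-3, -9]] = −[2, 3][1, 3]ᵀ and M₂ = 2·S₁ − S₂ = [[4, 2], [-2, -1]] = [2, -1][2, 1]ᵀ, so take a₁ = [2, 3], b₁ = [1, 3], a₂ = [2, -1], b₂ = [2, 1].
Each slice is an integer combination of E₁ = a₁b₁ᵀ and E₂ = a₂b₂ᵀ: S₁ = −E₁ − E₂, S₂ = −2·E₁ − 3·E₂, S₃ = 3·E₂; reading off coefficients, c₁ = [-1, -2, 0] and c₂ = [-1, -3, 3].
Hence T = [2, 3] ⊗ [1, 3] ⊗ [-1, -2, 0] + [2, -1] ⊗ [2, 1] ⊗ [-1, -3, 3], so rank(T) ≤ 2.
These bounds meet, so rank(T) = 2.

2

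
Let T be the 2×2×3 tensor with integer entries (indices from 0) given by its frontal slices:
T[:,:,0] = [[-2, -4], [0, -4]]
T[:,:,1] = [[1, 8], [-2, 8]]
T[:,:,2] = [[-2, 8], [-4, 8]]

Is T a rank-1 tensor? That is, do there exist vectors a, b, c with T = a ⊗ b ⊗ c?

The mode-2 unfolding of T (rows indexed by j, columns by (i,k) = (0,0), (0,1), (0,2), (1,0), (1,1), (1,2)) is [[-2, 1, -2, 0, -2, -4], [-4, 8, 8, -4, 8, 8]].
There the 2×2 minor on rows j ∈ {0, 1}, columns (i,k) ∈ {(0,0), (0,1)} is det [[-2, 1], [-4, 8]] = -12 ≠ 0, so this unfolding has rank ≥ 2; CP rank is at least every unfolding rank, so rank(T) ≥ 2.
In particular rank(T) ≥ 2 > 1, so T is not rank-1.

No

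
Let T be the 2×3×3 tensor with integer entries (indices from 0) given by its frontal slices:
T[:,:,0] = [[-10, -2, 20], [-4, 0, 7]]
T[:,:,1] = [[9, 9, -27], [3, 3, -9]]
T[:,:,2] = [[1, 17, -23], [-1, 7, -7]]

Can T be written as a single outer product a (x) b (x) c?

The mode-2 unfolding of T (rows indexed by j, columns by (i,k) = (0,0), (0,1), (0,2), (1,0), (1,1), (1,2)) is [[-10, 9, 1, -4, 3, -1], [-2, 9, 17, 0, 3, 7], [20, -27, -23, 7, -9, -7]].
There the 2×2 minor on rows j ∈ {0, 1}, columns (i,k) ∈ {(0,0), (0,1)} is det [[-10, 9], [-2, 9]] = -72 ≠ 0, so this unfolding has rank ≥ 2; CP rank is at least every unfolding rank, so rank(T) ≥ 2.
In particular rank(T) ≥ 2 > 1, so T is not rank-1.

No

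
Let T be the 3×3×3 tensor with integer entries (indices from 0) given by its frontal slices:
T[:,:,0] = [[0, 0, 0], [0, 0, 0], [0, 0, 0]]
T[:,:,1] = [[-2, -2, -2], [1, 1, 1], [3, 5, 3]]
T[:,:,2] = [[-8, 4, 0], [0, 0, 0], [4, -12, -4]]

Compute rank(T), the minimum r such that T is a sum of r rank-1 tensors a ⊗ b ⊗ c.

3

Lower bound: in the mode-1 unfolding of T (rows indexed by i, columns by (j,k)) the 3×3 minor on rows i ∈ {0, 1, 2}, columns (j,k) ∈ {(0,1), (0,2), (1,1)} is det [[-2, -8, -2], [1, 0, 1], [3, 4, 5]] = 16 ≠ 0, so that unfolding has rank ≥ 3 and hence rank(T) ≥ 3 (CP rank is at least every unfolding rank, though it can be larger).
Upper bound: T is a sum of 3 rank-1 terms, T = [0, 0, 1] ⊗ [1, 2, 1] ⊗ [0, 2, -4] + [1, 0, -1] ⊗ [2, -1, 0] ⊗ [0, 0, -4] + [2, -1, -1] ⊗ [1, 1, 1] ⊗ [0, -1, 0] (written with every a and b primitive with positive leading entry and the scale carried by c; CP decompositions are not unique, and this one is verified by expanding entrywise), so rank(T) ≤ 3.
These bounds meet, so rank(T) = 3.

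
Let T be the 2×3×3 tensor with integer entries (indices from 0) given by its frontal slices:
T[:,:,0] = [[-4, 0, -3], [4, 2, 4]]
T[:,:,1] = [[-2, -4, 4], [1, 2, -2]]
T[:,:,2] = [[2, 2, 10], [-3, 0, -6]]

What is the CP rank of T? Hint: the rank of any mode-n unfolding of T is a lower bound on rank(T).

Lower bound: in the mode-3 unfolding of T (rows indexed by k, columns by (i,j)) the 3×3 minor on rows k ∈ {0, 1, 2}, columns (i,j) ∈ {(0,0), (0,1), (0,2)} is det [[-4, 0, -3], [-2, -4, 4], [2, 2, 10]] = 180 ≠ 0, so that unfolding has rank ≥ 3 and hence rank(T) ≥ 3 (CP rank is at least every unfolding rank, though it can be larger).
Upper bound: T is a sum of 3 rank-1 terms, T = [1, -1] ∘ [2, 1, 2] ∘ [-2, 0, 2] + [1, 0] ∘ [0, 2, 1] ∘ [1, 0, 2] + [2, -1] ∘ [1, 2, -2] ∘ [0, -1, -1] (one valid choice — decompositions are not unique — normalised so each a, b is primitive with positive first nonzero entry; check it by expanding all entries), so rank(T) ≤ 3.
These bounds meet, so rank(T) = 3.

3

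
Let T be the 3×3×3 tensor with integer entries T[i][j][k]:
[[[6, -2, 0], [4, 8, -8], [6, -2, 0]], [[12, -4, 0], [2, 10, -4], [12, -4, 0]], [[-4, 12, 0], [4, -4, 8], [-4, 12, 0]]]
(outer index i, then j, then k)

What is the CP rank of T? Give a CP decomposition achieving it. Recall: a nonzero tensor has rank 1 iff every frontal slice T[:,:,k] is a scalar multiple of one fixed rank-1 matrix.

rank(T) = 3

Lower bound: in the mode-1 unfolding of T (rows indexed by i, columns by (j,k)) the 3×3 minor on rows i ∈ {0, 1, 2}, columns (j,k) ∈ {(0,0), (0,1), (1,0)} is det [[6, -2, 4], [12, -4, 2], [-4, 12, 4]] = 384 ≠ 0, so that unfolding has rank ≥ 3 and hence rank(T) ≥ 3 (CP rank is at least every unfolding rank, though it can be larger).
Upper bound: T is a sum of 3 rank-1 terms, T = (1, 2, -2) (x) (2, -1, 2) (x) (2, -2, 0) + (1, 2, 2) (x) (1, 1, 1) (x) (2, 2, 0) + (2, 1, -2) (x) (0, 1, 0) (x) (2, 2, -4) (written with every a and b primitive with positive leading entry and the scale carried by c; CP decompositions are not unique, and this one is verified by expanding entrywise), so rank(T) ≤ 3.
These bounds meet, so rank(T) = 3.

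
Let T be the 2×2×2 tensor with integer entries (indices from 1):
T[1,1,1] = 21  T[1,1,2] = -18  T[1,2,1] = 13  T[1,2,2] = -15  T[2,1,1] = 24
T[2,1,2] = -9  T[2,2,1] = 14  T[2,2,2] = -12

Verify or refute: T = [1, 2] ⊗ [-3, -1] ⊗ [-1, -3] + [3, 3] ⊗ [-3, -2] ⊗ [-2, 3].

Reconstruct entrywise from the claimed factors. For example, T[2,1,1] = 24 and Σₗ aₗ[2]bₗ[1]cₗ[1] = (2)·(-3)·(-1) + (3)·(-3)·(-2) = 24; checking all 8 entries, every one matches. The claim holds.

Yes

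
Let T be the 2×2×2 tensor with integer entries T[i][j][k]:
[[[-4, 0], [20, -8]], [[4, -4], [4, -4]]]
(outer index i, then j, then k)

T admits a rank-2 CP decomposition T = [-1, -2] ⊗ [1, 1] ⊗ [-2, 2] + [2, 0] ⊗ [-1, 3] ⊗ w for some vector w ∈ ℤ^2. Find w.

w = [3, -1]

Subtract the known terms from T to get the rank-1 residual R = [2, 0] ⊗ [-1, 3] ⊗ w, so R[i,j,k] = a[i]·b[j]·w[k]. Pick indices with nonzero a[0]·b[0] = (2)·(-1) = -2. Only the fibre through (0,0,·) is needed: R[0,0,:] = T[0,0,:] − Σₗ aₗ[0]bₗ[0]cₗ = [-4, 0] − (-1)·(1)·[-2, 2] = [-6, 2]. Then w[k] = R[0,0,k] / -2 for each k, giving w = [-6, 2] / -2 = [3, -1].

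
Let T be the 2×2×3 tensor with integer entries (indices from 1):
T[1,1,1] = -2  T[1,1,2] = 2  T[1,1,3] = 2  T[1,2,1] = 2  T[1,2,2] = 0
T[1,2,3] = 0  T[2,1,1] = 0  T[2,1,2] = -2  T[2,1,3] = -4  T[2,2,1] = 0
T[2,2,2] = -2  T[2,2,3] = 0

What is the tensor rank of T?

Lower bound: the mode-3 unfolding of T (rows indexed by k, columns by (i,j) = (1,1), (1,2), (2,1), (2,2)) is [[-2, 2, 0, 0], [2, 0, -2, -2], [2, 0, -4, 0]].
There the 3×3 minor on rows k ∈ {1, 2, 3}, columns (i,j) ∈ {(1,1), (1,2), (2,1)} is det [[-2, 2, 0], [2, 0, -2], [2, 0, -4]] = 8 ≠ 0, so this unfolding has rank ≥ 3; CP rank is at least every unfolding rank, so rank(T) ≥ 3. (This is only a lower bound: in general the CP rank may exceed every unfolding rank, so we still need to exhibit 3 rank-1 terms summing to T.)
Upper bound: T is a sum of 3 rank-1 terms, T = (1, -2) ⊗ (0, 1) ⊗ (0, 2, 2) + (1, -2) ⊗ (1, -1) ⊗ (2, 0, 2) + (1, -1) ⊗ (1, -1) ⊗ (-4, 2, 0) (written with every a and b primitive with positive leading entry and the scale carried by c; CP decompositions are not unique, and this one is verified by expanding entrywise), so rank(T) ≤ 3.
These bounds meet, so rank(T) = 3.

3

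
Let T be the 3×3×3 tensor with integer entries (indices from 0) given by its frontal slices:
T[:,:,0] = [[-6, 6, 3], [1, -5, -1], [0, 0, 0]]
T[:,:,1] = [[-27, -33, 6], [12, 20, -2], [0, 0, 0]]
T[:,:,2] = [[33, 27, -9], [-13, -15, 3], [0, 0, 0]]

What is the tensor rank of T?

2

Lower bound: the mode-2 unfolding of T (rows indexed by j, columns by (i,k) = (0,0), (0,1), (0,2), (1,0), (1,1), (1,2), (2,0), (2,1), (2,2)) is [[-6, -27, 33, 1, 12, -13, 0, 0, 0], [6, -33, 27, -5, 20, -15, 0, 0, 0], [3, 6, -9, -1, -2, 3, 0, 0, 0]].
There the 2×2 minor on rows j ∈ {0, 1}, columns (i,k) ∈ {(0,0), (0,1)} is det [[-6, -27], [6, -33]] = 360 ≠ 0, so this unfolding has rank ≥ 2; CP rank is at least every unfolding rank, so rank(T) ≥ 2. (This is only a lower bound: in general the CP rank may exceed every unfolding rank, so we still need to exhibit 2 rank-1 terms summing to T.)
Upper bound — finding two terms. Write S_k = T[:,:,k] for the frontal slices: S₀ = [[-6, 6, 3], [1, -5, -1], [0, 0, 0]], S₁ = [[-27, -33, 6], [12, 20, -2], [0, 0, 0]], S₂ = [[33, 27, -9], [-13, -15, 3], [0, 0, 0]].
If T = a₁ ⊗ b₁ ⊗ c₁ + a₂ ⊗ b₂ ⊗ c₂ then each S_k = c₁[k]·a₁b₁ᵀ + c₂[k]·a₂b₂ᵀ. S₀ and S₁ are linearly independent, so a₁b₁ᵀ and a₂b₂ᵀ must span the same plane of matrices: they are the rank-1 matrices of the form x·S₀ + y·S₁.
The 2×2 minor of x·S₀ + y·S₁ on rows {0,1}, columns {0,1} is 24·x² − 24·xy − 144·y² = 24·(x − 3·y)(x + 2·y), vanishing at (x:y) = (3:1) and (2:-1).
M₁ = 3·S₀ + S₁ = [[-45, -15, 15], [15, 5, -5], [0, 0, 0]] = (-5)·[3, -1, 0][3, 1, -1]ᵀ and M₂ = 2·S₀ − S₁ = [[15, 45, 0], [-10, -30, 0], [0, 0, 0]] = 5·[3, -2, 0][1, 3, 0]ᵀ, so take a₁ = [3, -1, 0], b₁ = [3, 1, -1], a₂ = [3, -2, 0], b₂ = [1, 3, 0].
Each slice is an integer combination of E₁ = a₁b₁ᵀ and E₂ = a₂b₂ᵀ: S₀ = −E₁ + E₂, S₁ = −2·E₁ − 3·E₂, S₂ = 3·E₁ + 2·E₂; reading off coefficients, c₁ = [-1, -2, 3] and c₂ = [1, -3, 2].
Hence T = [3, -1, 0] ⊗ [3, 1, -1] ⊗ [-1, -2, 3] + [3, -2, 0] ⊗ [1, 3, 0] ⊗ [1, -3, 2], so rank(T) ≤ 2.
These bounds meet, so rank(T) = 2.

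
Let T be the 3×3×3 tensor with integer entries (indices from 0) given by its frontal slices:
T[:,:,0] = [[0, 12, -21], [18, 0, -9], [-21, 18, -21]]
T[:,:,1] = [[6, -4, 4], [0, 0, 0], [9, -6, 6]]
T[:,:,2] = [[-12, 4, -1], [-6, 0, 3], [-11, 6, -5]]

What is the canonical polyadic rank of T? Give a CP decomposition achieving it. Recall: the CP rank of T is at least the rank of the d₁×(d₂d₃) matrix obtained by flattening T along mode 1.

Lower bound: the mode-3 unfolding of T (rows indexed by k, columns by (i,j) = (0,0), (0,1), (0,2), (1,0), (1,1), (1,2), (2,0), (2,1), (2,2)) is [[0, 12, -21, 18, 0, -9, -21, 18, -21], [6, -4, 4, 0, 0, 0, 9, -6, 6], [-12, 4, -1, -6, 0, 3, -11, 6, -5]].
There the 2×2 minor on rows k ∈ {0, 1}, columns (i,j) ∈ {(0,0), (0,1)} is det [[0, 12], [6, -4]] = -72 ≠ 0, so this unfolding has rank ≥ 2; CP rank is at least every unfolding rank, so rank(T) ≥ 2. (Flattening ranks never certify an upper bound on CP rank; for that we must actually write T with 2 rank-1 terms.)
Upper bound — finding two terms. Write S_k = T[:,:,k] for the frontal slices: S₀ = [[0, 12, -21], [18, 0, -9], [-21, 18, -21]], S₁ = [[6, -4, 4], [0, 0, 0], [9, -6, 6]], S₂ = [[-12, 4, -1], [-6, 0, 3], [-11, 6, -5]].
If T = a₁ ∘ b₁ ∘ c₁ + a₂ ∘ b₂ ∘ c₂ then each S_k = c₁[k]·a₁b₁ᵀ + c₂[k]·a₂b₂ᵀ. S₀ and S₁ are linearly independent, so a₁b₁ᵀ and a₂b₂ᵀ must span the same plane of matrices: they are the rank-1 matrices of the form x·S₀ + y·S₁.
The 2×2 minor of x·S₀ + y·S₁ on rows {0,1}, columns {0,1} is −216·x² + 72·xy = (-72)·(3·x − y)(x), vanishing at (x:y) = (1:3) and (0:1).
M₁ = S₀ + 3·S₁ = [[18, 0, -9], [18, 0, -9], [6, 0, -3]] = 3·[3, 3, 1][2, 0, -1]ᵀ and M₂ = S₁ = [[6, -4, 4], [0, 0, 0], [9, -6, 6]] = [2, 0, 3][3, -2, 2]ᵀ, so take a₁ = [3, 3, 1], b₁ = [2, 0, -1], a₂ = [2, 0, 3], b₂ = [3, -2, 2].
Each slice is an integer combination of E₁ = a₁b₁ᵀ and E₂ = a₂b₂ᵀ: S₀ = 3·E₁ − 3·E₂, S₁ = E₂, S₂ = −E₁ − E₂; reading off coefficients, c₁ = [3, 0, -1] and c₂ = [-3, 1, -1].
Hence T = [3, 3, 1] ∘ [2, 0, -1] ∘ [3, 0, -1] + [2, 0, 3] ∘ [3, -2, 2] ∘ [-3, 1, -1], so rank(T) ≤ 2.
These bounds meet, so rank(T) = 2.

rank(T) = 2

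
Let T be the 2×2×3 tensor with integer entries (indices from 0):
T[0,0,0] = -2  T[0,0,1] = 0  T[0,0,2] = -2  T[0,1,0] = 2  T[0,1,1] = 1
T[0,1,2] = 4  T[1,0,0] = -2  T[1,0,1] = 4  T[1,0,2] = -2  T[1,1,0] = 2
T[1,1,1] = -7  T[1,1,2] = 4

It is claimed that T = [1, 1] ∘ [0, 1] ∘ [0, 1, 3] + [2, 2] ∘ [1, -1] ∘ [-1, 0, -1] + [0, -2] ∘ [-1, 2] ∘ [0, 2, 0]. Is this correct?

No

Reconstruct entry (0,1,2) from the claimed factors: Σₗ aₗ[0]bₗ[1]cₗ[2] = (1)·(1)·(3) + (2)·(-1)·(-1) + (0)·(2)·(0) = 5, but T[0,1,2] = 4. The claim is false.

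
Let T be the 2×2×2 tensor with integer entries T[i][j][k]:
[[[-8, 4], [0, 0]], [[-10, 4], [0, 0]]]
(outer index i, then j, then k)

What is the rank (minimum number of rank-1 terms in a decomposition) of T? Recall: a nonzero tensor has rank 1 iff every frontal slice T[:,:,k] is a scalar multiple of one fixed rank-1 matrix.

2

Lower bound: the mode-3 unfolding of T (rows indexed by k, columns by (i,j) = (0,0), (0,1), (1,0), (1,1)) is [[-8, 0, -10, 0], [4, 0, 4, 0]].
There the 2×2 minor on rows k ∈ {0, 1}, columns (i,j) ∈ {(0,0), (1,0)} is det [[-8, -10], [4, 4]] = 8 ≠ 0, so this unfolding has rank ≥ 2; CP rank is at least every unfolding rank, so rank(T) ≥ 2. (This is only a lower bound: in general the CP rank may exceed every unfolding rank, so we still need to exhibit 2 rank-1 terms summing to T.)
Upper bound — finding two terms. Every mode-2 slice of T is a multiple of one matrix: T[:,j,:] = b[j]·M with b = [1, 0] and M = [[-8, 4], [-10, 4]] (rows indexed by i, columns by k). So it suffices to write M as a sum of two rank-1 matrices.
Splitting M by its rows (i = 0, 1), M = [1, 0][-8, 4]ᵀ + [0, 1][-10, 4]ᵀ.
Hence T = [1, 0] (x) [1, 0] (x) [-8, 4] + [0, 1] (x) [1, 0] (x) [-10, 4], so rank(T) ≤ 2.
These bounds meet, so rank(T) = 2.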